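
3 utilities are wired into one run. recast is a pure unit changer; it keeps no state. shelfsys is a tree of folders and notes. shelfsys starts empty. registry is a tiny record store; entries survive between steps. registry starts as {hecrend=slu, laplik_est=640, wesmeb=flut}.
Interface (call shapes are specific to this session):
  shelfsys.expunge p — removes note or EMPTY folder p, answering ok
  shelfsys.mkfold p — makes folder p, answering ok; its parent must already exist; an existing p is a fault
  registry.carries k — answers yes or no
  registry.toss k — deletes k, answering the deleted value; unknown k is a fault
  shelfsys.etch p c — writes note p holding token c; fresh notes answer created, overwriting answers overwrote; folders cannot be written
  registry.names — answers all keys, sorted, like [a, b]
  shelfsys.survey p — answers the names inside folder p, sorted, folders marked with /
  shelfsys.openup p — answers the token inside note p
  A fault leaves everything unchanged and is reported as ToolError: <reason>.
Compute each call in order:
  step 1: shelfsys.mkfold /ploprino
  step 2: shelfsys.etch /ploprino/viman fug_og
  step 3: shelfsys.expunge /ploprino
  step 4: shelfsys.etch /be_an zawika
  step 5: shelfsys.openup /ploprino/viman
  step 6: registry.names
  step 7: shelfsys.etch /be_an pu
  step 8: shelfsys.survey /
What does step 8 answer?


;; mkfold(p: /ploprino) == ok
;; etch(p: /ploprino/viman, c: fug_og) == created
;; expunge(p: /ploprino) == ToolError: not empty
;; etch(p: /be_an, c: zawika) == created
;; openup(p: /ploprino/viman) == fug_og
;; names() == [hecrend, laplik_est, wesmeb]
;; etch(p: /be_an, c: pu) == overwrote
;; survey(p: /) == [be_an, ploprino/]

Answer: [be_an, ploprino/]


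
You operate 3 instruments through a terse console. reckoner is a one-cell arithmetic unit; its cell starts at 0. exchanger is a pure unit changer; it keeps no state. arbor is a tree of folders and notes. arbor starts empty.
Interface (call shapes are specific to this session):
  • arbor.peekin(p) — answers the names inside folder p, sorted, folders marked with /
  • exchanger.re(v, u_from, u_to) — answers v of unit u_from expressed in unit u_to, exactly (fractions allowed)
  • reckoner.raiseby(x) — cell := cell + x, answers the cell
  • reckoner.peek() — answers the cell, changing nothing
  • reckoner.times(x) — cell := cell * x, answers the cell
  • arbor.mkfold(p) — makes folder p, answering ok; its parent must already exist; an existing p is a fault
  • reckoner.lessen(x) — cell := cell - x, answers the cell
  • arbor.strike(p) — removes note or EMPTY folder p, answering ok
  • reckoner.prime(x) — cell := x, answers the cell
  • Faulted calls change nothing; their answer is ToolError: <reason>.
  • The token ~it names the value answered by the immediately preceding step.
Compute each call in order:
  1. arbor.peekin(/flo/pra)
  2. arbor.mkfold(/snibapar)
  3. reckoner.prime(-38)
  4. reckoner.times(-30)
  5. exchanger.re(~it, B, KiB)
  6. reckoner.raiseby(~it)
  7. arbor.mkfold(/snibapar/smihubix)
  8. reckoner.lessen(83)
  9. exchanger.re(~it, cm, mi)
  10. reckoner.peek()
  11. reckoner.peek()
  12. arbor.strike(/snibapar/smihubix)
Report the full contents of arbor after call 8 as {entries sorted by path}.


Then arbor.peekin passing p=/flo/pra, and see ToolError: not found.
Calling arbor.mkfold passing p=/snibapar, — result: ok.
Now I run reckoner.prime passing x=-38, and see -38.
Invoking reckoner.times passing x=-30, — result: 1140.
I run exchanger.re passing v=~it, u_from=B, u_to=KiB, — result: 285/256.
Calling reckoner.raiseby passing x=~it, yielding 292125/256.
I use arbor.mkfold passing p=/snibapar/smihubix, giving ok.
Using reckoner.lessen passing x=83, and get 270877/256.
Using exchanger.re passing v=~it, u_from=cm, u_to=mi, — result: 1354385/205996032.
I run reckoner.peek, and see 270877/256.
Now I run reckoner.peek(), and get 270877/256.
Then arbor.strike passing p=/snibapar/smihubix, yielding ok.

Answer: {snibapar/, snibapar/smihubix/}


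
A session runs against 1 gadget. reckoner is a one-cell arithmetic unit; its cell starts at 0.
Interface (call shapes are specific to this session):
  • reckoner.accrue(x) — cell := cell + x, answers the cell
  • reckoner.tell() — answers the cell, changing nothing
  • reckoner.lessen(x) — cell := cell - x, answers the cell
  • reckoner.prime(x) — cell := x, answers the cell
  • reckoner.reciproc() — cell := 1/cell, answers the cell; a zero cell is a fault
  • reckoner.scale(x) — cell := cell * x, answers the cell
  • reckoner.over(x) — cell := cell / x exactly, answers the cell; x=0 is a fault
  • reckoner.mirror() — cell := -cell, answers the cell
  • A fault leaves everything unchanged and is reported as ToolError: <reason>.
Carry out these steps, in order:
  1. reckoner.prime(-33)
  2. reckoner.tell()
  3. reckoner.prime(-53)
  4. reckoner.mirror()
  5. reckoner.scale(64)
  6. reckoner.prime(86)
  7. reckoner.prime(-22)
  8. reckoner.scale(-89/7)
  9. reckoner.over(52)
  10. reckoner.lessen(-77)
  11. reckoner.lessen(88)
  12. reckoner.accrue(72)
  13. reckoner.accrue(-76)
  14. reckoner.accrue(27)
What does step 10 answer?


-- reckoner.prime(x→-33) : -33
-- reckoner.tell() : -33
-- reckoner.prime(x→-53) : -53
-- reckoner.mirror() : 53
-- reckoner.scale(x→64) : 3392
-- reckoner.prime(x→86) : 86
-- reckoner.prime(x→-22) : -22
-- reckoner.scale(x→-89/7) : 1958/7
-- reckoner.over(x→52) : 979/182
-- reckoner.lessen(x→-77) : 14993/182
-- reckoner.lessen(x→88) : -1023/182
-- reckoner.accrue(x→72) : 12081/182
-- reckoner.accrue(x→-76) : -1751/182
-- reckoner.accrue(x→27) : 3163/182

Answer: 14993/182


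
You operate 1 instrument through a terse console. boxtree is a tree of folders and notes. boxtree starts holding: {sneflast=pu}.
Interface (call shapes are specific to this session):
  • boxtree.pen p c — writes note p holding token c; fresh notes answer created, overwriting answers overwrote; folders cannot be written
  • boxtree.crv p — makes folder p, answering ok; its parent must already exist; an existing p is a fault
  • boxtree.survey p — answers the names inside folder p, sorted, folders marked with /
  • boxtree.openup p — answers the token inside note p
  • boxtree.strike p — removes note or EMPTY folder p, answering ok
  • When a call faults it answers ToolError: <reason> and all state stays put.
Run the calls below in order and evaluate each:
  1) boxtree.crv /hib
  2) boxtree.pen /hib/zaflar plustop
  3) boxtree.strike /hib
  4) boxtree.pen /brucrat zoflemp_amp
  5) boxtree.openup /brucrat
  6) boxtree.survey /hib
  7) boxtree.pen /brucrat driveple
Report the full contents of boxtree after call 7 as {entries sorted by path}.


Answer: {brucrat=driveple, hib/, hib/zaflar=plustop, sneflast=pu}

Derivation:
[in] boxtree.crv p='/hib'
[out] ok
[in] boxtree.pen p='/hib/zaflar' c='plustop'
[out] created
[in] boxtree.strike p='/hib'
[out] ToolError: not empty
[in] boxtree.pen p='/brucrat' c='zoflemp_amp'
[out] created
[in] boxtree.openup p='/brucrat'
[out] zoflemp_amp
[in] boxtree.survey p='/hib'
[out] [zaflar]
[in] boxtree.pen p='/brucrat' c='driveple'
[out] overwrote


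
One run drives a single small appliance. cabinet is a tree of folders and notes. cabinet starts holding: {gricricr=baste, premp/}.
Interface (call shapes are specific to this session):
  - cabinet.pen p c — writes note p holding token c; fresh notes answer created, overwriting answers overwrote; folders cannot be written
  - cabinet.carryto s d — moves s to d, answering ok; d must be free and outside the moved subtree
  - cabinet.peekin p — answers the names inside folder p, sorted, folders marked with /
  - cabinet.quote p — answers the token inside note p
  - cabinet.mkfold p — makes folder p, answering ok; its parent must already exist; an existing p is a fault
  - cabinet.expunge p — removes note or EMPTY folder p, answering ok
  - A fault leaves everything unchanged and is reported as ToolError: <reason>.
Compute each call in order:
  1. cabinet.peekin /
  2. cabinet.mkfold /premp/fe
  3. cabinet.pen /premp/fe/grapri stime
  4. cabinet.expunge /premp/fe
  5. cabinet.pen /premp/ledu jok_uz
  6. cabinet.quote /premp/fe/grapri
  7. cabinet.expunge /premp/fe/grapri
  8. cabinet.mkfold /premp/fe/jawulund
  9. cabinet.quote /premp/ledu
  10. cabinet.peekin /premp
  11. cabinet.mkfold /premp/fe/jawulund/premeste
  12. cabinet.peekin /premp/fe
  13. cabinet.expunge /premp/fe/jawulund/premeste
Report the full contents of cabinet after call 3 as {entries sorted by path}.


Now I run cabinet.peekin passing p=/, and get [gricricr, premp/].
Calling cabinet.mkfold passing p=/premp/fe, giving ok.
Now I run cabinet.pen passing p=/premp/fe/grapri, c=stime, and see created.
I try cabinet.expunge passing p=/premp/fe: ToolError: not empty.
I use cabinet.pen passing p=/premp/ledu, c=jok_uz: created.
I use cabinet.quote passing p=/premp/fe/grapri, and get stime.
Invoking cabinet.expunge passing p=/premp/fe/grapri, which returns ok.
Using cabinet.mkfold passing p=/premp/fe/jawulund, which returns ok.
Calling cabinet.quote passing p=/premp/ledu: jok_uz.
Calling cabinet.peekin passing p=/premp, and observe [fe/, ledu].
Then cabinet.mkfold passing p=/premp/fe/jawulund/premeste, and get ok.
Invoking cabinet.peekin passing p=/premp/fe: [jawulund/].
Now I run cabinet.expunge passing p=/premp/fe/jawulund/premeste, yielding ok.

Answer: {gricricr=baste, premp/, premp/fe/, premp/fe/grapri=stime}


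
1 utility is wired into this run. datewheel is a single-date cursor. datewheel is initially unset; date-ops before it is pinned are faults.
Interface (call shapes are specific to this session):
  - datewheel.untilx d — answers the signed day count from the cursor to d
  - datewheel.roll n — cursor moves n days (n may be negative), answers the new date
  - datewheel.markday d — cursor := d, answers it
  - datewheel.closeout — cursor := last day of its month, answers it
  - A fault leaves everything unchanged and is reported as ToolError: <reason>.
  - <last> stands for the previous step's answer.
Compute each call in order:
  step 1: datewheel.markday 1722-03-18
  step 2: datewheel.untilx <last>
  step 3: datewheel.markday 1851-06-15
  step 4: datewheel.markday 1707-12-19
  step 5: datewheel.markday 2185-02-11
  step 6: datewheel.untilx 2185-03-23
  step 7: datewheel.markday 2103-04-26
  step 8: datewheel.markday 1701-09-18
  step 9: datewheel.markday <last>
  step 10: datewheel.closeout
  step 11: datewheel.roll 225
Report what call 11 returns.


Answer: 1702-05-13

Derivation:
> datewheel.markday d=1722-03-18
= 1722-03-18
> datewheel.untilx d=<last>
= 0
> datewheel.markday d=1851-06-15
= 1851-06-15
> datewheel.markday d=1707-12-19
= 1707-12-19
> datewheel.markday d=2185-02-11
= 2185-02-11
> datewheel.untilx d=2185-03-23
= 40
> datewheel.markday d=2103-04-26
= 2103-04-26
> datewheel.markday d=1701-09-18
= 1701-09-18
> datewheel.markday d=<last>
= 1701-09-18
> datewheel.closeout
= 1701-09-30
> datewheel.roll n=225
= 1702-05-13


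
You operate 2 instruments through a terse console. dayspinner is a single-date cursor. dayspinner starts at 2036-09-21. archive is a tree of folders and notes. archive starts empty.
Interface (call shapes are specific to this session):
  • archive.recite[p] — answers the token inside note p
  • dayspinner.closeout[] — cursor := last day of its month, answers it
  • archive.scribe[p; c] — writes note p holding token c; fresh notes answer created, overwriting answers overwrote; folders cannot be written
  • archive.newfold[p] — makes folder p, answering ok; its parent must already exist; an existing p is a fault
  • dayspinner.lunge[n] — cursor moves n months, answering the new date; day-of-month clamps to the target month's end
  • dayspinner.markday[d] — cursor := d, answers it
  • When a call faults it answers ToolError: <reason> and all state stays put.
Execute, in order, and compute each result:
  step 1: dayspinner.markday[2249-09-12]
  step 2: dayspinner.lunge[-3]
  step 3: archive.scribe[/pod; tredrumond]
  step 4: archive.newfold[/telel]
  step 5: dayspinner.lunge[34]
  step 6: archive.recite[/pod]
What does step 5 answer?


Answer: 2252-04-12

Derivation:
! markday(2249-09-12) -> 2249-09-12
! lunge(-3) -> 2249-06-12
! scribe(/pod, tredrumond) -> created
! newfold(/telel) -> ok
! lunge(34) -> 2252-04-12
! recite(/pod) -> tredrumond


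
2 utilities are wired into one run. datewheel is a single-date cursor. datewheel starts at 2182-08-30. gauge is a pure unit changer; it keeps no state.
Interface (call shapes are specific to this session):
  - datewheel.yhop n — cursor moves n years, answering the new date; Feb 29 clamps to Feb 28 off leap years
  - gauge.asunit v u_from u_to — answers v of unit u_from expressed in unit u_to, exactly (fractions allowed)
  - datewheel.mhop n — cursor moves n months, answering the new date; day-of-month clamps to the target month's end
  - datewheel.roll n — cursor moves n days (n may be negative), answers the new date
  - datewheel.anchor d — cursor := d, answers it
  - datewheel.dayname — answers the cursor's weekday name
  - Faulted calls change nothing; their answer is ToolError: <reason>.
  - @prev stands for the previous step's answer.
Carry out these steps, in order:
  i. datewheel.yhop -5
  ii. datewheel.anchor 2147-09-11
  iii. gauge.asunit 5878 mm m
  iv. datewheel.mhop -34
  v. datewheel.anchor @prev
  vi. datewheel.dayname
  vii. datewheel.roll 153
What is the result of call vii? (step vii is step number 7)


% 1. datewheel.yhop(n→-5) => 2177-08-30
% 2. datewheel.anchor(d→2147-09-11) => 2147-09-11
% 3. gauge.asunit(v→5878, u_from→mm, u_to→m) => 2939/500
% 4. datewheel.mhop(n→-34) => 2144-11-11
% 5. datewheel.anchor(d→@prev) => 2144-11-11
% 6. datewheel.dayname() => Wednesday
% 7. datewheel.roll(n→153) => 2145-04-13

Answer: 2145-04-13


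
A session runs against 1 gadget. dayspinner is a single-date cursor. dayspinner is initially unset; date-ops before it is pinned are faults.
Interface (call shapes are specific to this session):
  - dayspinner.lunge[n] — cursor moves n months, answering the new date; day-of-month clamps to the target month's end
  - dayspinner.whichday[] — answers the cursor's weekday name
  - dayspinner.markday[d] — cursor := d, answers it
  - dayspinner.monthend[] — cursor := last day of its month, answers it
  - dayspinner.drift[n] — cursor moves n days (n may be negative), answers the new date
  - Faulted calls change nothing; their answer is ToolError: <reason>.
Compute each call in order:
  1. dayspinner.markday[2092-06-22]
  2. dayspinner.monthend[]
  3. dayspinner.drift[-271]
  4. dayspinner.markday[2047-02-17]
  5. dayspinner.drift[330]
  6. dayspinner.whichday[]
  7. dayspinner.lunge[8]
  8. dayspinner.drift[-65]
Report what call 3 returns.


Next I call dayspinner.markday with d→2092-06-22, and observe 2092-06-22.
I try dayspinner.monthend, → 2092-06-30.
I invoke dayspinner.drift with n→-271, giving 2091-10-03.
I run dayspinner.markday with d→2047-02-17, yielding 2047-02-17.
I invoke dayspinner.drift with n→330, and observe 2048-01-13.
Then dayspinner.whichday(), yielding Monday.
Now I run dayspinner.lunge with n→8, yielding 2048-09-13.
I use dayspinner.drift with n→-65, and see 2048-07-10.

Answer: 2091-10-03


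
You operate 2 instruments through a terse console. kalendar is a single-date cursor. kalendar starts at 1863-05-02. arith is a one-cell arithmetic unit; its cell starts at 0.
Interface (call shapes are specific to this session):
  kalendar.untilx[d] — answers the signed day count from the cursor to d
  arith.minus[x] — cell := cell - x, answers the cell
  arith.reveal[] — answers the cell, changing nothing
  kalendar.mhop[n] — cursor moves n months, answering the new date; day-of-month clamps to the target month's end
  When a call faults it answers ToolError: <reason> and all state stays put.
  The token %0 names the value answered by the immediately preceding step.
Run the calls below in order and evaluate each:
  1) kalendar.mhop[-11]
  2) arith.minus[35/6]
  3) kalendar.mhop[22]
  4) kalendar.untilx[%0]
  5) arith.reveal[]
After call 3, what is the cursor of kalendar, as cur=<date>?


Answer: cur=1864-04-02

Derivation:
CALL mhop[n: -11]
RET  1862-06-02
CALL minus[x: 35/6]
RET  -35/6
CALL mhop[n: 22]
RET  1864-04-02
CALL untilx[d: %0]
RET  0
CALL reveal[]
RET  -35/6


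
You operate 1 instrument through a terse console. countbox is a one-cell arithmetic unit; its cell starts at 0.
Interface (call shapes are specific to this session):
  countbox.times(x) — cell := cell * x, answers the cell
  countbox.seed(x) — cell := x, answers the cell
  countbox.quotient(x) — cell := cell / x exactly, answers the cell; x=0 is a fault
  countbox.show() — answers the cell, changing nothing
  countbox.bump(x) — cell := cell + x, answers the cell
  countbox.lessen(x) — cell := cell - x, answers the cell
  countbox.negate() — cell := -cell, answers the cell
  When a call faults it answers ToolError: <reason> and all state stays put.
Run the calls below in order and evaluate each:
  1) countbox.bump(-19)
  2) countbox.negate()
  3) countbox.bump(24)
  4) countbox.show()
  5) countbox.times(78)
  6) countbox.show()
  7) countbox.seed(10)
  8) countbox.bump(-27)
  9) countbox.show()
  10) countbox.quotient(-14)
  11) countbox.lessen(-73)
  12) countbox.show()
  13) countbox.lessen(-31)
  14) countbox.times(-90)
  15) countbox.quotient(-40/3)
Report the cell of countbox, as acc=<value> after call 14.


Act: countbox.bump[x→-19]
Obs: -19
Act: countbox.negate[]
Obs: 19
Act: countbox.bump[x→24]
Obs: 43
Act: countbox.show[]
Obs: 43
Act: countbox.times[x→78]
Obs: 3354
Act: countbox.show[]
Obs: 3354
Act: countbox.seed[x→10]
Obs: 10
Act: countbox.bump[x→-27]
Obs: -17
Act: countbox.show[]
Obs: -17
Act: countbox.quotient[x→-14]
Obs: 17/14
Act: countbox.lessen[x→-73]
Obs: 1039/14
Act: countbox.show[]
Obs: 1039/14
Act: countbox.lessen[x→-31]
Obs: 1473/14
Act: countbox.times[x→-90]
Obs: -66285/7
Act: countbox.quotient[x→-40/3]
Obs: 39771/56

Answer: acc=-66285/7


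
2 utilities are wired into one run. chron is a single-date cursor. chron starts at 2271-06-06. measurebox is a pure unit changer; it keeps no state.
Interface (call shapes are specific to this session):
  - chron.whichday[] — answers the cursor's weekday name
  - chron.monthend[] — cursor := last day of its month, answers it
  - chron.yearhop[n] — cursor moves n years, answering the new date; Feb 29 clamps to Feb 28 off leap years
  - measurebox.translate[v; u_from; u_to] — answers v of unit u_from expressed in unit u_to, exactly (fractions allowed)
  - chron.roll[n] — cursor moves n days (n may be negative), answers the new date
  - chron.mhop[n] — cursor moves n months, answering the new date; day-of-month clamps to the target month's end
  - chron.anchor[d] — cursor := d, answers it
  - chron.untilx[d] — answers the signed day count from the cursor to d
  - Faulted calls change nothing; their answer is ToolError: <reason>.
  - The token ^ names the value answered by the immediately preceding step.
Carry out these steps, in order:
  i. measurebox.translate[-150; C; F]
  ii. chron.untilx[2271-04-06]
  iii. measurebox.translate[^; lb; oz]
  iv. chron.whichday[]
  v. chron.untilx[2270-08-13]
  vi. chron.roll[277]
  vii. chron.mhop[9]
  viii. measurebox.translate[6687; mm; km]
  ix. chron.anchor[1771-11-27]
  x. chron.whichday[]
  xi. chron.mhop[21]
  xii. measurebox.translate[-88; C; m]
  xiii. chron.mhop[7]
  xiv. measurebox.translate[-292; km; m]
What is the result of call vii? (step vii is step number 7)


-> measurebox.translate(-150, C, F)
<- -238
-> chron.untilx(2271-04-06)
<- -61
-> measurebox.translate(^, lb, oz)
<- -976
-> chron.whichday()
<- Tuesday
-> chron.untilx(2270-08-13)
<- -297
-> chron.roll(277)
<- 2272-03-09
-> chron.mhop(9)
<- 2272-12-09
-> measurebox.translate(6687, mm, km)
<- 6687/1000000
-> chron.anchor(1771-11-27)
<- 1771-11-27
-> chron.whichday()
<- Wednesday
-> chron.mhop(21)
<- 1773-08-27
-> measurebox.translate(-88, C, m)
<- ToolError: incompatible units
-> chron.mhop(7)
<- 1774-03-27
-> measurebox.translate(-292, km, m)
<- -292000

Answer: 2272-12-09


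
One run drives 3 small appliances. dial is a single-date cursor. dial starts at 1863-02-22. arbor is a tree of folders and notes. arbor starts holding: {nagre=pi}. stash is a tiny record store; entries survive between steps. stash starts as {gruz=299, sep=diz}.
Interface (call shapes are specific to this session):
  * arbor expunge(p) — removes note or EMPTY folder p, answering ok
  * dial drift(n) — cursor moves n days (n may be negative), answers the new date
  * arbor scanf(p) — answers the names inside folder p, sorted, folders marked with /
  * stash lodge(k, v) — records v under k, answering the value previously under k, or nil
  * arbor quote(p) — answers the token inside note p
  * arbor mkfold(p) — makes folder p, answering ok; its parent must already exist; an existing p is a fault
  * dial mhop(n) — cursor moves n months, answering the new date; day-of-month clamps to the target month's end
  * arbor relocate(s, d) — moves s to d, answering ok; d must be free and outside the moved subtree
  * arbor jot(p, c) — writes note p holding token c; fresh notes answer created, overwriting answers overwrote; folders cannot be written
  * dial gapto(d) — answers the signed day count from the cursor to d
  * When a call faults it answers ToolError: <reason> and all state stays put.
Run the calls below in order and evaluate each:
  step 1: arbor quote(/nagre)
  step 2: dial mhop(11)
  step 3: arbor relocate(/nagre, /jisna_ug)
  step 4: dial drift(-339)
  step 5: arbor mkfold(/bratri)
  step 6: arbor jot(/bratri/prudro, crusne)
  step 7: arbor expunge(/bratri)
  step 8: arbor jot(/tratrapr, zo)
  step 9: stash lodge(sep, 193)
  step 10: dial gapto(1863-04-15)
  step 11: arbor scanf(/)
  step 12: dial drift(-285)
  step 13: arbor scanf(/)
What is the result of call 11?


Answer: [bratri/, jisna_ug, tratrapr]

Derivation:
~$ arbor quote p→/nagre
[out] pi
~$ dial mhop n→11
[out] 1864-01-22
~$ arbor relocate s→/nagre d→/jisna_ug
[out] ok
~$ dial drift n→-339
[out] 1863-02-17
~$ arbor mkfold p→/bratri
[out] ok
~$ arbor jot p→/bratri/prudro c→crusne
[out] created
~$ arbor expunge p→/bratri
[out] ToolError: not empty
~$ arbor jot p→/tratrapr c→zo
[out] created
~$ stash lodge k→sep v→193
[out] diz
~$ dial gapto d→1863-04-15
[out] 57
~$ arbor scanf p→/
[out] [bratri/, jisna_ug, tratrapr]
~$ dial drift n→-285
[out] 1862-05-08
~$ arbor scanf p→/
[out] [bratri/, jisna_ug, tratrapr]


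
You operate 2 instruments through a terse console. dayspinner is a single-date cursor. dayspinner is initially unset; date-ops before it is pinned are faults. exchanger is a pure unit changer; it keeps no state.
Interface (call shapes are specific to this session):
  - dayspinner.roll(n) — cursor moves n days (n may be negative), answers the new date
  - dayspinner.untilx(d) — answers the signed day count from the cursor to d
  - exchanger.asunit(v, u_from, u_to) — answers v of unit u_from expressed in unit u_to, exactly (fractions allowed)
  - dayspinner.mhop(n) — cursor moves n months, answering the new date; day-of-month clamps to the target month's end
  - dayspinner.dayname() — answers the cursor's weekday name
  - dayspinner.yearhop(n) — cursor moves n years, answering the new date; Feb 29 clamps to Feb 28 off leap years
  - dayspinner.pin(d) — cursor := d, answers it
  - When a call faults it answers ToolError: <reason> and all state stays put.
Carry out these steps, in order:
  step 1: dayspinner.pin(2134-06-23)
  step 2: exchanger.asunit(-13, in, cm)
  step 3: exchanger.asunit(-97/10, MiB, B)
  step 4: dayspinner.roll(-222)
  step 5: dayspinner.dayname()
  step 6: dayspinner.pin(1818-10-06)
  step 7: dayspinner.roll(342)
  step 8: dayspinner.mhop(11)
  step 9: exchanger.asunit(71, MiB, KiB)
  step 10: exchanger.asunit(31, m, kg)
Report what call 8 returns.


-- dayspinner.pin(2134-06-23) => 2134-06-23
-- exchanger.asunit(-13, in, cm) => -1651/50
-- exchanger.asunit(-97/10, MiB, B) => -50855936/5
-- dayspinner.roll(-222) => 2133-11-13
-- dayspinner.dayname() => Friday
-- dayspinner.pin(1818-10-06) => 1818-10-06
-- dayspinner.roll(342) => 1819-09-13
-- dayspinner.mhop(11) => 1820-08-13
-- exchanger.asunit(71, MiB, KiB) => 72704
-- exchanger.asunit(31, m, kg) => ToolError: incompatible units

Answer: 1820-08-13


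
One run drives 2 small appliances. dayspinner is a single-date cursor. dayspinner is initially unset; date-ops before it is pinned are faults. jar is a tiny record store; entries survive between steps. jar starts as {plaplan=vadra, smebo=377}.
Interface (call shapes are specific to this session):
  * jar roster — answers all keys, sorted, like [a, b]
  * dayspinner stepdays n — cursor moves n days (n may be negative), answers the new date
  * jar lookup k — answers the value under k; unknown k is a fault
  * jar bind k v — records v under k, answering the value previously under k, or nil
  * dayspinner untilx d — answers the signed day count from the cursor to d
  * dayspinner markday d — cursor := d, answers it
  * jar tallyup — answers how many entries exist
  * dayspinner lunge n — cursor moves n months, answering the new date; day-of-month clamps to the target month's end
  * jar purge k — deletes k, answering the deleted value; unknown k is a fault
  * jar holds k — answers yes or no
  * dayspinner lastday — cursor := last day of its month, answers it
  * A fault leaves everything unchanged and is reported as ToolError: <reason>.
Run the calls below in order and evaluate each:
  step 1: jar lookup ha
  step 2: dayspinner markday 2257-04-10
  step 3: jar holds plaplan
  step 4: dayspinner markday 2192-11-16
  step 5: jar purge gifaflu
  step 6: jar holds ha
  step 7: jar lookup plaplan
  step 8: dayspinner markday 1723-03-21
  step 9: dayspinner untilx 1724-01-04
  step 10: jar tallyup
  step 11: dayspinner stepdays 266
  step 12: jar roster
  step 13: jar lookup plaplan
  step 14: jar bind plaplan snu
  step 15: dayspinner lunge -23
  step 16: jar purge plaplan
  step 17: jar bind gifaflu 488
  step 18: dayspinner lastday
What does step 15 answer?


$ jar lookup k: ha
= ToolError: no such key ha
$ dayspinner markday d: 2257-04-10
= 2257-04-10
$ jar holds k: plaplan
= yes
$ dayspinner markday d: 2192-11-16
= 2192-11-16
$ jar purge k: gifaflu
= ToolError: no such key gifaflu
$ jar holds k: ha
= no
$ jar lookup k: plaplan
= vadra
$ dayspinner markday d: 1723-03-21
= 1723-03-21
$ dayspinner untilx d: 1724-01-04
= 289
$ jar tallyup
= 2
$ dayspinner stepdays n: 266
= 1723-12-12
$ jar roster
= [plaplan, smebo]
$ jar lookup k: plaplan
= vadra
$ jar bind k: plaplan v: snu
= vadra
$ dayspinner lunge n: -23
= 1722-01-12
$ jar purge k: plaplan
= snu
$ jar bind k: gifaflu v: 488
= nil
$ dayspinner lastday
= 1722-01-31

Answer: 1722-01-12


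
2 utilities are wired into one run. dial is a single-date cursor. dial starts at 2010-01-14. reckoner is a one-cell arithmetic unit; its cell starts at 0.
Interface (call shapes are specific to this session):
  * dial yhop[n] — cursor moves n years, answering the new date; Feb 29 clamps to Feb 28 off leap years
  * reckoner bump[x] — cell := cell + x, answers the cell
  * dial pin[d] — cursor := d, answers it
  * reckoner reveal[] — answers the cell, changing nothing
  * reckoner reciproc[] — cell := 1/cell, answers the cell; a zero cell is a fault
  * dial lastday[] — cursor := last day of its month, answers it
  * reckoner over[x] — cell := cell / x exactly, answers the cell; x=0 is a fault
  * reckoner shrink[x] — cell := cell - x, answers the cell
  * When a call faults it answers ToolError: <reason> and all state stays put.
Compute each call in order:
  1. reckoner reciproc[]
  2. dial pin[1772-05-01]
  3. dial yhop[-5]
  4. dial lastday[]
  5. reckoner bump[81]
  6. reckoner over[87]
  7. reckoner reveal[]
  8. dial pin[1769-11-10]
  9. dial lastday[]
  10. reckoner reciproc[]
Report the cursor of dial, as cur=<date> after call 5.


> reckoner reciproc
:: ToolError: reciprocal of zero
> dial pin d→1772-05-01
:: 1772-05-01
> dial yhop n→-5
:: 1767-05-01
> dial lastday
:: 1767-05-31
> reckoner bump x→81
:: 81
> reckoner over x→87
:: 27/29
> reckoner reveal
:: 27/29
> dial pin d→1769-11-10
:: 1769-11-10
> dial lastday
:: 1769-11-30
> reckoner reciproc
:: 29/27

Answer: cur=1767-05-31


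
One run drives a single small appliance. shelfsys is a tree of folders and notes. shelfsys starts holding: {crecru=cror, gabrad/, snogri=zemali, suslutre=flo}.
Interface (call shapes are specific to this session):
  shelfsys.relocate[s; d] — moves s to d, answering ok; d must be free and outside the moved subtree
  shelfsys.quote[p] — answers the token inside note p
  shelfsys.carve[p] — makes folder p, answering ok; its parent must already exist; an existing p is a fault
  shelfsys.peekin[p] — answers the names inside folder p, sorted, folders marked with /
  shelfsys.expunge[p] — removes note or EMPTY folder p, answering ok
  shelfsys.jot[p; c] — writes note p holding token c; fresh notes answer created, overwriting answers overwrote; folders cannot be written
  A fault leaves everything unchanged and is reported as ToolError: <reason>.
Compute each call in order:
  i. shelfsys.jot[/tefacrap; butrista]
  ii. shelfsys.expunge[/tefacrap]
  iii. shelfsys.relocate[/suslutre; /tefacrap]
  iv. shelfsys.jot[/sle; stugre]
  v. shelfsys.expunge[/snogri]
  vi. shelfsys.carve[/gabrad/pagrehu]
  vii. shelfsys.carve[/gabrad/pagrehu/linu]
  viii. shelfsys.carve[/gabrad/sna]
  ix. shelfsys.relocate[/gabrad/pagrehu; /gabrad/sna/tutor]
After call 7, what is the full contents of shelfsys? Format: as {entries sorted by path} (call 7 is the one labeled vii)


;; 1. shelfsys.jot(p=/tefacrap, c=butrista) : created
;; 2. shelfsys.expunge(p=/tefacrap) : ok
;; 3. shelfsys.relocate(s=/suslutre, d=/tefacrap) : ok
;; 4. shelfsys.jot(p=/sle, c=stugre) : created
;; 5. shelfsys.expunge(p=/snogri) : ok
;; 6. shelfsys.carve(p=/gabrad/pagrehu) : ok
;; 7. shelfsys.carve(p=/gabrad/pagrehu/linu) : ok
;; 8. shelfsys.carve(p=/gabrad/sna) : ok
;; 9. shelfsys.relocate(s=/gabrad/pagrehu, d=/gabrad/sna/tutor) : ok

Answer: {crecru=cror, gabrad/, gabrad/pagrehu/, gabrad/pagrehu/linu/, sle=stugre, tefacrap=flo}


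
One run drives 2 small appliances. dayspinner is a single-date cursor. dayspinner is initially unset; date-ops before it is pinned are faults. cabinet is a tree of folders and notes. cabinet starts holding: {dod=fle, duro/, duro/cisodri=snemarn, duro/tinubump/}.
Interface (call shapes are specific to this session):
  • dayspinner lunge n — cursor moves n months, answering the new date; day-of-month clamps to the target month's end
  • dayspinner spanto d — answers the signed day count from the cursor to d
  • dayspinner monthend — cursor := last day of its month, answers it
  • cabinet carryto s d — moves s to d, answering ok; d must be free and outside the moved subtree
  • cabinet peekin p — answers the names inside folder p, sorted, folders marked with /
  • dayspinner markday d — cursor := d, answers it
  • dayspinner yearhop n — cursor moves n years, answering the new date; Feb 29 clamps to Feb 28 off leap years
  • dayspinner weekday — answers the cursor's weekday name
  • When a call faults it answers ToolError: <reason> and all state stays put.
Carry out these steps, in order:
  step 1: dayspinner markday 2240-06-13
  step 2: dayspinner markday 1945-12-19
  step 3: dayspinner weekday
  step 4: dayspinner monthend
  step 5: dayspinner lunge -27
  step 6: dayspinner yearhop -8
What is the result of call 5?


Step: dayspinner markday[d=2240-06-13]
Result: 2240-06-13
Step: dayspinner markday[d=1945-12-19]
Result: 1945-12-19
Step: dayspinner weekday[]
Result: Wednesday
Step: dayspinner monthend[]
Result: 1945-12-31
Step: dayspinner lunge[n=-27]
Result: 1943-09-30
Step: dayspinner yearhop[n=-8]
Result: 1935-09-30

Answer: 1943-09-30


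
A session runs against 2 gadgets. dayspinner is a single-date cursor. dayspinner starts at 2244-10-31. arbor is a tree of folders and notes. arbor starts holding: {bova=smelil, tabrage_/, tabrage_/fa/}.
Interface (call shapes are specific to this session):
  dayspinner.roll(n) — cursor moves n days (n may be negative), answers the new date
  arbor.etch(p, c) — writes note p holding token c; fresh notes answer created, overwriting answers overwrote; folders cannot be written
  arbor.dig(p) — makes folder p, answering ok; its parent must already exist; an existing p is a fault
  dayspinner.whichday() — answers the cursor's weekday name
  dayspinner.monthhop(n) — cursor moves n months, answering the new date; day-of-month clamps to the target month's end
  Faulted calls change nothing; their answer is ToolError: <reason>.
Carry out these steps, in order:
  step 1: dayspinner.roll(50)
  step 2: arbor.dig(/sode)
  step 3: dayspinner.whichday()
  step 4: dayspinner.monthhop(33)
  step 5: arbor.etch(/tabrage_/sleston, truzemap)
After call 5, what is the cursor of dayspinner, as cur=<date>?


Answer: cur=2247-09-20

Derivation:
-- roll(n: 50) -> 2244-12-20
-- dig(p: /sode) -> ok
-- whichday() -> Friday
-- monthhop(n: 33) -> 2247-09-20
-- etch(p: /tabrage_/sleston, c: truzemap) -> created


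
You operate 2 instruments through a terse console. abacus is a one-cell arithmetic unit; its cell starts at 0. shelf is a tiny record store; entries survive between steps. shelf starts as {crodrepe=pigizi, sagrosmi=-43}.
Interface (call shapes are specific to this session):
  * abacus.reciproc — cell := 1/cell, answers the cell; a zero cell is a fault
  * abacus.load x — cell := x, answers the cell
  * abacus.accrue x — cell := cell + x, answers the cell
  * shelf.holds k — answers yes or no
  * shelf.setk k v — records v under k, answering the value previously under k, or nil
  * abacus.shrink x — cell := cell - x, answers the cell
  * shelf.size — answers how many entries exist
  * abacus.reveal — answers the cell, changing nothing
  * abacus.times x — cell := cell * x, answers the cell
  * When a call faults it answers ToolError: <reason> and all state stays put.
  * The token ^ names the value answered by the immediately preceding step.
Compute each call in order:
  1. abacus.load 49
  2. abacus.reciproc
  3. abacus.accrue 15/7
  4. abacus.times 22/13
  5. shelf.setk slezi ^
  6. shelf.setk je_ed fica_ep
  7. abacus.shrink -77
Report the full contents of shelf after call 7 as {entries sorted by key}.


→ abacus.load(x→49)
← 49
→ abacus.reciproc()
← 1/49
→ abacus.accrue(x→15/7)
← 106/49
→ abacus.times(x→22/13)
← 2332/637
→ shelf.setk(k→slezi, v→^)
← nil
→ shelf.setk(k→je_ed, v→fica_ep)
← nil
→ abacus.shrink(x→-77)
← 51381/637

Answer: {crodrepe=pigizi, je_ed=fica_ep, sagrosmi=-43, slezi=2332/637}


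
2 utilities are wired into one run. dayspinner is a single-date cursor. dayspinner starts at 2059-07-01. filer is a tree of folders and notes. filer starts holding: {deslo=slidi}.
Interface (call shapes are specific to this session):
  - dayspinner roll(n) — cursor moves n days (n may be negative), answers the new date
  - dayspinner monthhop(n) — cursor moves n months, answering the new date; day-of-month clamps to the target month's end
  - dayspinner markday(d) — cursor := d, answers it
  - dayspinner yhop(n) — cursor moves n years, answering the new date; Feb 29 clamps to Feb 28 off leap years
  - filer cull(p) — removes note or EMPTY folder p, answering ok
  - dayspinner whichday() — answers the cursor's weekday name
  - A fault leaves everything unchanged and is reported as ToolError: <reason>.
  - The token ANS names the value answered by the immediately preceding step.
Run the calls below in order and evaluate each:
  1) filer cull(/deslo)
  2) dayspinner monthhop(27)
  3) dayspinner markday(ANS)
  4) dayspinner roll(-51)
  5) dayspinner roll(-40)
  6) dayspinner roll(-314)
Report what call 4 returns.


Answer: 2061-08-11

Derivation:
Calling filer cull(p='/deslo'), and observe ok.
Next I call dayspinner monthhop(n='27'), giving 2061-10-01.
I use dayspinner markday(d='ANS'), → 2061-10-01.
Using dayspinner roll(n='-51'), → 2061-08-11.
I try dayspinner roll(n='-40'), which returns 2061-07-02.
Invoking dayspinner roll(n='-314'), which returns 2060-08-22.


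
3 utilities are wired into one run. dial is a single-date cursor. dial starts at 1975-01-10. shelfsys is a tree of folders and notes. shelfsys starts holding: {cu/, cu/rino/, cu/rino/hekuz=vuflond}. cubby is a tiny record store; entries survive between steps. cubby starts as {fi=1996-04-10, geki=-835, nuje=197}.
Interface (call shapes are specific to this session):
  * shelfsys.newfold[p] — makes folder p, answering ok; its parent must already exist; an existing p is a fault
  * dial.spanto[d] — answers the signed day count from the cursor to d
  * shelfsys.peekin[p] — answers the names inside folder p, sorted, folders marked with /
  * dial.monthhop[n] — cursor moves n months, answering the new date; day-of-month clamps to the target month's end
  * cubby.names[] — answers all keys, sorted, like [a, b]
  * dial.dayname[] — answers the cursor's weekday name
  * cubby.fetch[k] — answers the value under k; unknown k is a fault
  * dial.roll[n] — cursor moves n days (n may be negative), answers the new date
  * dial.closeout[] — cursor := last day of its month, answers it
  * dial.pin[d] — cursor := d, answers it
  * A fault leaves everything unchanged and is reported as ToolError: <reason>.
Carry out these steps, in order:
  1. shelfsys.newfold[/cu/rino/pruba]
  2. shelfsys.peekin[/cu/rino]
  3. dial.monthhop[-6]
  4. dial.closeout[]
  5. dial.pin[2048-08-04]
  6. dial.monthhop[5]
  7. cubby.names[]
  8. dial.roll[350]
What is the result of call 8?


> newfold p=/cu/rino/pruba
:: ok
> peekin p=/cu/rino
:: [hekuz, pruba/]
> monthhop n=-6
:: 1974-07-10
> closeout
:: 1974-07-31
> pin d=2048-08-04
:: 2048-08-04
> monthhop n=5
:: 2049-01-04
> names
:: [fi, geki, nuje]
> roll n=350
:: 2049-12-20

Answer: 2049-12-20


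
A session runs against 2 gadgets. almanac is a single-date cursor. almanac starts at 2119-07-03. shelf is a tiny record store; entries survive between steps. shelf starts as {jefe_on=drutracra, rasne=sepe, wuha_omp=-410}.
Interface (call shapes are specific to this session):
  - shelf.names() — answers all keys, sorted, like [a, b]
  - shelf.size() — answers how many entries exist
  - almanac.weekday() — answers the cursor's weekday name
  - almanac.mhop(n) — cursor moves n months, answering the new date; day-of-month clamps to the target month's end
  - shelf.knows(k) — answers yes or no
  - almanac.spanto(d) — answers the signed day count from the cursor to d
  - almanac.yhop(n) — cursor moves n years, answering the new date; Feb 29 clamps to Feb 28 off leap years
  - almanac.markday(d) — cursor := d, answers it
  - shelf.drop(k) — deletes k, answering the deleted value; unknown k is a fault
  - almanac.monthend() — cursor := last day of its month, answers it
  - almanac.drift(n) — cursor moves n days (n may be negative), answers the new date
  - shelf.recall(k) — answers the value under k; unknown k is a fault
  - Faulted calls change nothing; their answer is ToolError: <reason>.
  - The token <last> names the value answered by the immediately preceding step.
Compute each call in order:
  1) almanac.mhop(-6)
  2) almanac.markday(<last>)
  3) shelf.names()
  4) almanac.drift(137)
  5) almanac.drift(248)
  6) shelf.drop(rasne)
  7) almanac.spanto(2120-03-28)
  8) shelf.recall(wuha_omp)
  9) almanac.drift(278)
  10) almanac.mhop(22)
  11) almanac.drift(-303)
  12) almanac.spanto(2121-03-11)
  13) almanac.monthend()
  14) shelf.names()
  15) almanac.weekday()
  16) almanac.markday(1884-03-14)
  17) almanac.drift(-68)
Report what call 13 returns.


Answer: 2121-10-31

Derivation:
I run mhop(-6): 2119-01-03.
I try markday(<last>), and observe 2119-01-03.
I run names(), giving [jefe_on, rasne, wuha_omp].
Next I call drift(137): 2119-05-20.
I try drift(248), — result: 2120-01-23.
I call drop(rasne), and observe sepe.
I call spanto(2120-03-28), and get 65.
I call recall(wuha_omp), and observe -410.
Then drift(278), — result: 2120-10-27.
Now I run mhop(22), and observe 2122-08-27.
I call drift(-303), giving 2121-10-28.
I try spanto(2121-03-11), giving -231.
Now I run monthend, and get 2121-10-31.
I call names(), and observe [jefe_on, wuha_omp].
Using weekday(), — result: Friday.
Calling markday(1884-03-14), and see 1884-03-14.
I call drift(-68): 1884-01-06.
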